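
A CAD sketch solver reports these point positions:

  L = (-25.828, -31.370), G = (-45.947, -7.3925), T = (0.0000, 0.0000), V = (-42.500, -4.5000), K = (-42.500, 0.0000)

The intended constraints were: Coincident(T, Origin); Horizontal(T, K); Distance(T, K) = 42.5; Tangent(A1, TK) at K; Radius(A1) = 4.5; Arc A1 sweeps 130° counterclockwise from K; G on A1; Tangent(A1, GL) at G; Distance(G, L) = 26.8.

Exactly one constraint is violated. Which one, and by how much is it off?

Distance(G, L) = 26.8 — off by 4.50.

T = (0.00, 0.00) ✓; T.y = 0.00, K.y = 0.00 ✓; |TK| = 42.50 ✓; ∠(VK, KT) = 90.00° ✓; |VK| = 4.500 ✓; bearing(V→G) − bearing(V→K) = 130.0° ✓; |VG| = 4.500 ✓; ∠(VG, GL) = 90.00° ✓; |GL| = 31.30 ✗.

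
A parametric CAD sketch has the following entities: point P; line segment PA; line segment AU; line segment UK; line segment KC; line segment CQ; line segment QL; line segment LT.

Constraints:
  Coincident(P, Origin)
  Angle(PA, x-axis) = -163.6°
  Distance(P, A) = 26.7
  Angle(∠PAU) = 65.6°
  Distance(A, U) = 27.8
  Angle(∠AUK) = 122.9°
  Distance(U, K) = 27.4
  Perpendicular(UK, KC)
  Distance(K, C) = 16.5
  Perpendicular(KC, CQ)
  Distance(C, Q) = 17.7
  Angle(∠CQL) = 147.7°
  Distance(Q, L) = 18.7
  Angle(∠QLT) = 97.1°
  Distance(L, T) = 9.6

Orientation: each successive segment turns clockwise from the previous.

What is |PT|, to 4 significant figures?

32.34

∠CQL = 147.7° gives QL at 172.6° from the x-axis; with |QL| = 18.7, L = (-24.54, 11.52). ∠QLT = 97.1° gives LT at 89.70° from the x-axis; with |LT| = 9.6, T = (-24.49, 21.12). Then |PT| = |T − P| = 32.34.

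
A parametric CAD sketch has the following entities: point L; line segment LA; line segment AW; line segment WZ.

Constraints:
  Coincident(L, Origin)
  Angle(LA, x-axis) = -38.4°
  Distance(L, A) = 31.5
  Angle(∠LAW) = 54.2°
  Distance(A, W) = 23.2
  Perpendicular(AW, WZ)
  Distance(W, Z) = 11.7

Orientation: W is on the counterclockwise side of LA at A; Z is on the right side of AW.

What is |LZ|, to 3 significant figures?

37.6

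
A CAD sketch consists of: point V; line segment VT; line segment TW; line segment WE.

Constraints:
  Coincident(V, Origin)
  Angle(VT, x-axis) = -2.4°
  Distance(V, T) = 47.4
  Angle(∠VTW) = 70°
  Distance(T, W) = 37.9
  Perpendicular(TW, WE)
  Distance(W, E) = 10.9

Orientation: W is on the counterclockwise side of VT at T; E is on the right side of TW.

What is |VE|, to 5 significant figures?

59.533

∠VTW = 70.0°, so TW runs at -2.4° + (180° − 70.0°) = 107.60° from the x-axis; with |TW| = 37.9, W = T + 37.9·(cos 107.60°, sin 107.60°) = (35.899, 34.141). TW ⟂ WE; with |WE| = 10.9 on the right of TW, E = W + 10.9·(0.95319, 0.30237) = (46.288, 37.437). Then |VE| = |E − V| = 59.533.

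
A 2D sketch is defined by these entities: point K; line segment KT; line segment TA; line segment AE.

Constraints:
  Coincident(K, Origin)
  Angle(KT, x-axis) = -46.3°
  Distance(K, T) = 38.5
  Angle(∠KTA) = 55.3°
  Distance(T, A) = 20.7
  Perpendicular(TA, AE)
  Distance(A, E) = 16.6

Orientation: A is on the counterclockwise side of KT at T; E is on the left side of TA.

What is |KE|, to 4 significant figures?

15.10

K is at the origin; KT runs at -46.3° with length 38.5, so T = 38.5·(cos -46.3°, sin -46.3°) = (26.60, -27.83). ∠KTA = 55.3°, so TA runs at -46.3° + (180° − 55.3°) = 78.40° from the x-axis; with |TA| = 20.7, A = T + 20.7·(cos 78.40°, sin 78.40°) = (30.76, -7.557). TA ⟂ AE; with |AE| = 16.6 on the left of TA, E = A + 16.6·(-0.9796, 0.2011) = (14.50, -4.219). Then |KE| = |E − K| = 15.10.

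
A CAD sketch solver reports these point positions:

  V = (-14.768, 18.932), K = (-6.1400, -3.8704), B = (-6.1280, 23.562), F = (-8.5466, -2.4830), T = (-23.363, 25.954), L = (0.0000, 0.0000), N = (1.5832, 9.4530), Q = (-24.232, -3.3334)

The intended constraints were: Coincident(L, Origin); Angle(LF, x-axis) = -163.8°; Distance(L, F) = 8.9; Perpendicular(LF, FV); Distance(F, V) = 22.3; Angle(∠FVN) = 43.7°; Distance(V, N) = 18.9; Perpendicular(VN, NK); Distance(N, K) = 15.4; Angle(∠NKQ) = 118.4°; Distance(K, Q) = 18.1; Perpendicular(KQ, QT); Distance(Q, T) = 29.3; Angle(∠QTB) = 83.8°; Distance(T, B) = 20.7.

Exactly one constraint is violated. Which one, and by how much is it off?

Distance(T, B) = 20.7 — off by 3.30.

L = (0.00, 0.00) ✓; LF at -163.8° ✓; |LF| = 8.900 ✓; ∠(LF, FV) = 90.00° ✓; |FV| = 22.30 ✓; ∠FVN = 43.70° ✓; |VN| = 18.90 ✓; ∠(VN, NK) = 90.00° ✓; |NK| = 15.40 ✓; ∠NKQ = 118.4° ✓; |KQ| = 18.10 ✓; ∠(KQ, QT) = 90.00° ✓; |QT| = 29.30 ✓; ∠QTB = 83.80° ✓; |TB| = 17.40 ✗.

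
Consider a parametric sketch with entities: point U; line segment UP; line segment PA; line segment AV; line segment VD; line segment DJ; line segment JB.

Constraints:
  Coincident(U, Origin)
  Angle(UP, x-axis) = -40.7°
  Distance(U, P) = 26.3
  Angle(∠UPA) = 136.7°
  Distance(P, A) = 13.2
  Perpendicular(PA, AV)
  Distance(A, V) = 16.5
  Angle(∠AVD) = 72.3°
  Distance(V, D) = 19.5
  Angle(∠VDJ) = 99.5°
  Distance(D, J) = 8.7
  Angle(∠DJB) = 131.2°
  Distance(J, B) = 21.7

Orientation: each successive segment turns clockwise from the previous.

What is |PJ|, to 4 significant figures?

4.577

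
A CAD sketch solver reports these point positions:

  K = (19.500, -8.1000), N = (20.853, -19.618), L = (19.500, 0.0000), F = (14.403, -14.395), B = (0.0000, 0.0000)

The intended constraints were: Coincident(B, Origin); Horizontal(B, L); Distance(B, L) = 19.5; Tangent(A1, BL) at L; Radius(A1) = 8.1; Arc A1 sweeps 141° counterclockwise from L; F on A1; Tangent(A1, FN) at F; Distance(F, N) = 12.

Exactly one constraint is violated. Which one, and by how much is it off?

Distance(F, N) = 12 — off by 3.70.

B = (0.00, 0.00) ✓; B.y = 0.00, L.y = 0.00 ✓; |BL| = 19.50 ✓; ∠(KL, LB) = 90.00° ✓; |KL| = 8.100 ✓; bearing(K→F) − bearing(K→L) = 141.0° ✓; |KF| = 8.100 ✓; ∠(KF, FN) = 90.00° ✓; |FN| = 8.300 ✗.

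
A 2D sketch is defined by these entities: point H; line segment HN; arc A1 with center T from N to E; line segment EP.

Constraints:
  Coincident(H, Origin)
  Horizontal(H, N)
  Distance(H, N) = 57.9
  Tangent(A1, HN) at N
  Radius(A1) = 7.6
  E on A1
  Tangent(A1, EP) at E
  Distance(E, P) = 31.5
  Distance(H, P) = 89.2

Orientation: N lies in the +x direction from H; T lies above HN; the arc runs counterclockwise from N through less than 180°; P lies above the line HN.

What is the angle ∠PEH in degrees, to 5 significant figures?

138.35°

Checks: |TE| = 7.600 ✓; ∠(TE, EP) = 90.00° ✓; |EP| = 31.50 ✓; |HP| = 89.20 ✓.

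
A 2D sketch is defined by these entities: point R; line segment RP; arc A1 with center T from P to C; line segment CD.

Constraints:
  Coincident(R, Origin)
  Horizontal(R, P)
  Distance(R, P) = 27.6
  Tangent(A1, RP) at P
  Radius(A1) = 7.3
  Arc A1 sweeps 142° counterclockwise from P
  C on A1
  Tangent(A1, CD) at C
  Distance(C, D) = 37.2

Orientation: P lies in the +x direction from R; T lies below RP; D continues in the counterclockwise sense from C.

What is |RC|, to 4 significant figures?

26.54

The tangent condition forces TP to be normal to RP, so T = P + (0, -7.3) = (27.60, -7.300). On A1, P sits at bearing 90° from T; a 142° counterclockwise sweep puts C at bearing 232°, so C = T + 7.3·(cos 232°, sin 232°) = (23.11, -13.05). Then |RC| = |C − R| = 26.54.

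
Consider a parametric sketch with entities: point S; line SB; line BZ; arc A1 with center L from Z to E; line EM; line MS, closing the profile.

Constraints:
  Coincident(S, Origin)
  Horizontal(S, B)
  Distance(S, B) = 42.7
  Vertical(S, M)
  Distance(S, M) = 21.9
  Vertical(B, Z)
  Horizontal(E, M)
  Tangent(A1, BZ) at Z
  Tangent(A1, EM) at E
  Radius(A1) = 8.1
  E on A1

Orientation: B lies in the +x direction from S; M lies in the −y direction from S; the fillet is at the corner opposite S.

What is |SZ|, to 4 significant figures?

44.87

S is at the origin; S and B share the same y with |SB| = 42.7 and B on the +x side, so B = (42.70, 0.000). SM is vertical with |SM| = 21.9 and M on the −y side, so M = (0.000, -21.90). The virtual corner opposite S is at (42.70, -21.90). A1 meets BZ tangentially, so LZ is at right angles to BZ and A1 meets EM tangentially, so LE is at right angles to EM, with radius 8.1, so the center L sits 8.1 in from both sides at L = (34.60, -13.80). That places the tangent points at Z = (42.70, -13.80) on BZ and E = (34.60, -21.90) on EM. Then |SZ| = |Z − S| = 44.87.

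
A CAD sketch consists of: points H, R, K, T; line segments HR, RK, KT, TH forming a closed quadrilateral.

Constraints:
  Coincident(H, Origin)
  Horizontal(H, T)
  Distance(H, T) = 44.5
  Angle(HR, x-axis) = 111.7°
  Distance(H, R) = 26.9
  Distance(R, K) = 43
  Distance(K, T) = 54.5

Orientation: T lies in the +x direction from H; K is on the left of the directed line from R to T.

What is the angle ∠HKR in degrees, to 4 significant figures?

27.47°

Checks: |RK| = 43.00 ✓; |KT| = 54.50 ✓.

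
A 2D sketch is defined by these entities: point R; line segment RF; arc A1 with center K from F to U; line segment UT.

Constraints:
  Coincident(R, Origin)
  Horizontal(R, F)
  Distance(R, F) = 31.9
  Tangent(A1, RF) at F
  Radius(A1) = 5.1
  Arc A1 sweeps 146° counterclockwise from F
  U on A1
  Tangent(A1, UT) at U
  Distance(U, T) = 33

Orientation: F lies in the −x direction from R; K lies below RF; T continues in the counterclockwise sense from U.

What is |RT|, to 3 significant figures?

28.7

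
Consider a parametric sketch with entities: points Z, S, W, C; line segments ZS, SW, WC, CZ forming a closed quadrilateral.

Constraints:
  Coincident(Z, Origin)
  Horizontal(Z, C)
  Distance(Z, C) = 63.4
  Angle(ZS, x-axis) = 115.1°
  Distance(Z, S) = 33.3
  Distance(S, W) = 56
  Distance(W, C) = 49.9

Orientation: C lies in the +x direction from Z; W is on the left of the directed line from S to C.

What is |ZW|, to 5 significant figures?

59.628

Z is at the origin; ZC is horizontal with |ZC| = 63.4 and C in +x, so C = (63.4, 0). ZS runs at 115.1° with |ZS| = 33.3, so S = (-14.126, 30.155). W is determined by |SW| = 56.0 and |WC| = 49.9 together: it lies at the intersection of circle(S, 56.0) and circle(C, 49.9). With |SC| = 83.184, the foot of the radical line on SC is 45.475 from S and the perpendicular offset is √(56.0² − 45.475²) = 32.681. Taking the left-of-SC solution: W = (40.103, 44.128).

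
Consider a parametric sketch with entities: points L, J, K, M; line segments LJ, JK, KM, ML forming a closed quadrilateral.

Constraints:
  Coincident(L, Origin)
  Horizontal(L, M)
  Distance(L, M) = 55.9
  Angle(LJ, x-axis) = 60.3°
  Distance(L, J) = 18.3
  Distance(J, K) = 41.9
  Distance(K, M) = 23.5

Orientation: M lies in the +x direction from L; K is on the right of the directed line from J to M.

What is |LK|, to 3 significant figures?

40.4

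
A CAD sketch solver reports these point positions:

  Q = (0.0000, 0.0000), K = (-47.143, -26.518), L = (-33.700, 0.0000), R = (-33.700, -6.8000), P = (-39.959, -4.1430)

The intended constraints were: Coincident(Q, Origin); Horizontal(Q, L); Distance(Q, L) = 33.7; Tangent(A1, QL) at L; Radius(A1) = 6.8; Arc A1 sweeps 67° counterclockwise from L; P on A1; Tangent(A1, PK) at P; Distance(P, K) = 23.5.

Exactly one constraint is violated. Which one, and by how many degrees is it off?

Tangent(A1, PK) at P — off by 5.20°.

Q = (0.00, 0.00) ✓; Q.y = 0.00, L.y = 0.00 ✓; |QL| = 33.70 ✓; ∠(RL, LQ) = 90.00° ✓; |RL| = 6.800 ✓; bearing(R→P) − bearing(R→L) = 67.00° ✓; |RP| = 6.800 ✓; ∠(RP, PK) = 84.80° ✗; |PK| = 23.50 ✓.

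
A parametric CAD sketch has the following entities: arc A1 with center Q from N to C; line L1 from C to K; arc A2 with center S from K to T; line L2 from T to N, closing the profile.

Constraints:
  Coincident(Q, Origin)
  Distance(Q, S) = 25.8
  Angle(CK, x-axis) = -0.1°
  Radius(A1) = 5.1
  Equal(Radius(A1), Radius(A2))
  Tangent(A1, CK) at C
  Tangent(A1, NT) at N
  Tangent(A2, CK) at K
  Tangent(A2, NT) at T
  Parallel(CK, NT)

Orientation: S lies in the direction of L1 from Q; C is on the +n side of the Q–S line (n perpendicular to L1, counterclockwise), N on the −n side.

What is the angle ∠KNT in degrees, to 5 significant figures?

21.571°

The slot axis is L1's direction at -0.1°, so u = (cos -0.1°, sin -0.1°) = (1.0000, -0.0017453) and n = (−sin -0.1°, cos -0.1°) = (0.0017453, 1.0000). Q is at the origin and S lies 25.8 along u from Q, so S = 25.8·u = (25.800, -0.045029). Tangency of A1 to both parallel lines with radius 5.1 puts C and N at Q ± 5.1·n: C = (0.0089012, 5.1000), N = (-0.0089012, -5.1000). Equal radii place K and T the same way about S: K = S + 5.1·n = (25.809, 5.0550), T = S − 5.1·n = (25.791, -5.1450). Then cos ∠KNT = NK·NT / (|NK||NT|), giving 21.571°.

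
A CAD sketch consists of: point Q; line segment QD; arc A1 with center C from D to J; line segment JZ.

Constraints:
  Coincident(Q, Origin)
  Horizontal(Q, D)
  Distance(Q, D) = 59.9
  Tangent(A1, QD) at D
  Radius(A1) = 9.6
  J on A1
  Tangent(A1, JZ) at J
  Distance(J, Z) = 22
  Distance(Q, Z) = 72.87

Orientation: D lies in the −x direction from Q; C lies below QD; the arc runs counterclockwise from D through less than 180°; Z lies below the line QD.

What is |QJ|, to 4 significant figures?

70.26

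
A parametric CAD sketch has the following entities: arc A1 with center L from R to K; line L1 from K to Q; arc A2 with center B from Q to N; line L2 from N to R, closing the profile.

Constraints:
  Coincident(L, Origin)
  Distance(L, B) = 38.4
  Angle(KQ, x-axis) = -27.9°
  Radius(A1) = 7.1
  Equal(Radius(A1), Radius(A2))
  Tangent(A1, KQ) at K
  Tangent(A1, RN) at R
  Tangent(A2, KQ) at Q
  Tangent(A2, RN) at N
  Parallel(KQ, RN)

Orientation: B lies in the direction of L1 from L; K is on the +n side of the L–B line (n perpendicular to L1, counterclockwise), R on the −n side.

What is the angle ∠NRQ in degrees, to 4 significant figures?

20.29°

The slot axis is L1's direction at -27.9°, so u = (cos -27.9°, sin -27.9°) = (0.8838, -0.4679) and n = (−sin -27.9°, cos -27.9°) = (0.4679, 0.8838). L is at the origin and B lies 38.4 along u from L, so B = 38.4·u = (33.94, -17.97). Tangency of A1 to both parallel lines with radius 7.1 puts K and R at L ± 7.1·n: K = (3.322, 6.275), R = (-3.322, -6.275). Equal radii place Q and N the same way about B: Q = B + 7.1·n = (37.26, -11.69), N = B − 7.1·n = (30.61, -24.24). Then cos ∠NRQ = RN·RQ / (|RN||RQ|), giving 20.29°.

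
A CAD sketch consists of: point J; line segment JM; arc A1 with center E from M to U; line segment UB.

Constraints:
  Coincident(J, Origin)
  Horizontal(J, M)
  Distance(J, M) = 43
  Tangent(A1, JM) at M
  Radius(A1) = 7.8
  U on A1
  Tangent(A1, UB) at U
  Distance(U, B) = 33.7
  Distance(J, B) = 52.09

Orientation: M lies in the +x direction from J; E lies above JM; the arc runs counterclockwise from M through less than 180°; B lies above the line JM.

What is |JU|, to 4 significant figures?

51.08

J is at the origin; JM is horizontal with |JM| = 43.0 and M on the +x side, so M = (43.00, 0.000). The tangent condition forces EM to be normal to JM, so E = M + (0, 7.8) = (43.00, 7.800). Since EU ⟂ UB (tangency), |EB| = √(7.8² + 33.7²) = 34.59 regardless of where U sits on A1. So B lies on both circle(J, 52.09) and circle(E, 34.59); the above-JM intersection is B = (32.45, 40.74). U is the foot of the tangent from B: U = (49.70, 11.79).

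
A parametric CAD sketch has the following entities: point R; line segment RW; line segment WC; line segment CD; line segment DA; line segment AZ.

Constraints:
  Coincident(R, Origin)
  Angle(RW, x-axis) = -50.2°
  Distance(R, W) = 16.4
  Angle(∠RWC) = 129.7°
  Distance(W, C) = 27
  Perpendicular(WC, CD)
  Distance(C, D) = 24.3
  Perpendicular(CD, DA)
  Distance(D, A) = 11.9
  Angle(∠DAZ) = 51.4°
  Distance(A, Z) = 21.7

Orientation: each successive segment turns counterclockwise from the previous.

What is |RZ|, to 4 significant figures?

39.47

R is at the origin; RW runs at -50.2° with length 16.4, so W = (10.50, -12.60). ∠RWC = 129.7° gives WC at 0.1000° from the x-axis; with |WC| = 27.0, C = (37.50, -12.55). WC is perpendicular to CD, so CD runs at 90.10°; with |CD| = 24.3, D = (37.46, 11.75). CD is perpendicular to DA, so DA runs at -179.9°; with |DA| = 11.9, A = (25.56, 11.73). ∠DAZ = 51.4° gives AZ at -51.30° from the x-axis; with |AZ| = 21.7, Z = (39.12, -5.209). Then |RZ| = |Z − R| = 39.47.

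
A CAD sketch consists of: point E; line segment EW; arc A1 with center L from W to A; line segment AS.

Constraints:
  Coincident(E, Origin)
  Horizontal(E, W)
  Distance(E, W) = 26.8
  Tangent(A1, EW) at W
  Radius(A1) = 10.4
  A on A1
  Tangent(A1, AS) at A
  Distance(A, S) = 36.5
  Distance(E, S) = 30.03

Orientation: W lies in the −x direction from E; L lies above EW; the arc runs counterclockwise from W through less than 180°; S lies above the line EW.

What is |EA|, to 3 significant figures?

19.6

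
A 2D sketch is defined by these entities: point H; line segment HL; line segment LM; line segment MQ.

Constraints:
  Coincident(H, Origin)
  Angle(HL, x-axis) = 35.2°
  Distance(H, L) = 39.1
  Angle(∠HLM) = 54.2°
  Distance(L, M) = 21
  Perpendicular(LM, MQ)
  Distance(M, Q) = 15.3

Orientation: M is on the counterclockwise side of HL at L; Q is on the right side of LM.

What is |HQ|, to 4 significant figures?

47.05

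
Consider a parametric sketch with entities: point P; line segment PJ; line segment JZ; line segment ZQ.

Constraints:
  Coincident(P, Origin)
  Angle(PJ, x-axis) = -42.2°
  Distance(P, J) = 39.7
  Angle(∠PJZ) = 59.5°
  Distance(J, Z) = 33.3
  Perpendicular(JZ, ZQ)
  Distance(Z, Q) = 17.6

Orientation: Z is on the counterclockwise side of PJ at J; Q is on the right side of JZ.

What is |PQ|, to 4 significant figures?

53.45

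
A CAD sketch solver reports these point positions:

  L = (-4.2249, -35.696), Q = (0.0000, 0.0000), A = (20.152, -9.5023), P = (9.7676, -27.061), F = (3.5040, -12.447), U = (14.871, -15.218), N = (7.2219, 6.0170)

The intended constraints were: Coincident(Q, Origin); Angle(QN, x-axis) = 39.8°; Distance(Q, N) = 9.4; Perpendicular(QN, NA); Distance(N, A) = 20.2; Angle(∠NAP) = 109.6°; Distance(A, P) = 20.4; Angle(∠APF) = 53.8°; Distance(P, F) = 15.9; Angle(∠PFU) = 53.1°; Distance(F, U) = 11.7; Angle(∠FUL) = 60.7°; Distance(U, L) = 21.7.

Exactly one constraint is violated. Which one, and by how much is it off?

Distance(U, L) = 21.7 — off by 6.30.

Q = (0.00, 0.00) ✓; QN at 39.80° ✓; |QN| = 9.400 ✓; ∠(QN, NA) = 90.00° ✓; |NA| = 20.20 ✓; ∠NAP = 109.6° ✓; |AP| = 20.40 ✓; ∠APF = 53.80° ✓; |PF| = 15.90 ✓; ∠PFU = 53.10° ✓; |FU| = 11.70 ✓; ∠FUL = 60.70° ✓; |UL| = 28.00 ✗.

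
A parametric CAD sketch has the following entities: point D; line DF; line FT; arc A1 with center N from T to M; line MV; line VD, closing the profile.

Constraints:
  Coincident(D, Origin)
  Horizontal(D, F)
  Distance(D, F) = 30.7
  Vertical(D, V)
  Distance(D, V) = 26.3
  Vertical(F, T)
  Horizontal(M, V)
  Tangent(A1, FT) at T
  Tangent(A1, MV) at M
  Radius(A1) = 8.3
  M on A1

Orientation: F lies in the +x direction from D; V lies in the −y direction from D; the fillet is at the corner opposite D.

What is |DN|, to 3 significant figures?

28.7

DV is vertical with |DV| = 26.3 and V on the −y side, so V = (0.00, -26.3). The virtual corner opposite D is at (30.7, -26.3). A1 meets FT tangentially, so NT is at right angles to FT and A1 meets MV tangentially, so NM is at right angles to MV, with radius 8.3, so the center N sits 8.3 in from both sides at N = (22.4, -18.0). Then |DN| = |N − D| = 28.7.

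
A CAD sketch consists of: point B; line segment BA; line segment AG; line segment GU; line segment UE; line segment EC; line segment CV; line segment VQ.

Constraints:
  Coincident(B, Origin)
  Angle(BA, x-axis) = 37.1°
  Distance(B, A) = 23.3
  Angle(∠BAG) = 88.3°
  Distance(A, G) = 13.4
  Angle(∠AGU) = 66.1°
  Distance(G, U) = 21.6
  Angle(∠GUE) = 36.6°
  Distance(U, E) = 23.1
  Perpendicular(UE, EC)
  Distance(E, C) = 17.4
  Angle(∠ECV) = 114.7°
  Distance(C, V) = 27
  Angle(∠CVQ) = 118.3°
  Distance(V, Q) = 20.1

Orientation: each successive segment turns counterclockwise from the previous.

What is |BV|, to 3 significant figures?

33.3

B is at the origin; BA runs at 37.1° with length 23.3, so A = (18.6, 14.1). ∠BAG = 88.3° gives AG at 129° from the x-axis; with |AG| = 13.4, G = (10.2, 24.5). ∠AGU = 66.1° gives GU at -117° from the x-axis; with |GU| = 21.6, U = (0.280, 5.30). ∠GUE = 36.6° gives UE at 26.1° from the x-axis; with |UE| = 23.1, E = (21.0, 15.5). The perpendicularity gives EC at right angles to UE, so EC runs at 116°; with |EC| = 17.4, C = (13.4, 31.1). ∠ECV = 114.7° gives CV at -179° from the x-axis; with |CV| = 27.0, V = (-13.6, 30.4). Then |BV| = |V − B| = 33.3.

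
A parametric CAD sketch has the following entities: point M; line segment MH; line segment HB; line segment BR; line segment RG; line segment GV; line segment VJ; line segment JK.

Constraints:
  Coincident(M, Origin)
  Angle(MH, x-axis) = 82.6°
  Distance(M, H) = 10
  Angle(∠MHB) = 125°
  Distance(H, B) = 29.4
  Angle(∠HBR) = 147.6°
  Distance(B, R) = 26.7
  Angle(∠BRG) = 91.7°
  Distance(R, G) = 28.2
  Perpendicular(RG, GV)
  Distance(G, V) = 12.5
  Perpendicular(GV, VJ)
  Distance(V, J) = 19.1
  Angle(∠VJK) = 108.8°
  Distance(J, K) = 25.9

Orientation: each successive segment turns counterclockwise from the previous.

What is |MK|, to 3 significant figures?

68.8

M is at the origin; MH runs at 82.6° with length 10.0, so H = (1.29, 9.92). ∠MHB = 125.0° gives HB at 138° from the x-axis; with |HB| = 29.4, B = (-20.4, 29.7). ∠HBR = 147.6° gives BR at 170° from the x-axis; with |BR| = 26.7, R = (-46.7, 34.4). ∠BRG = 91.7° gives RG at -102° from the x-axis; with |RG| = 28.2, G = (-52.4, 6.76). RG ⟂ GV, so GV runs at -11.7°; with |GV| = 12.5, V = (-40.2, 4.23). GV ⟂ VJ, so VJ runs at 78.3°; with |VJ| = 19.1, J = (-36.3, 22.9). ∠VJK = 108.8° gives JK at 150° from the x-axis; with |JK| = 25.9, K = (-58.6, 36.1). Then |MK| = |K − M| = 68.8.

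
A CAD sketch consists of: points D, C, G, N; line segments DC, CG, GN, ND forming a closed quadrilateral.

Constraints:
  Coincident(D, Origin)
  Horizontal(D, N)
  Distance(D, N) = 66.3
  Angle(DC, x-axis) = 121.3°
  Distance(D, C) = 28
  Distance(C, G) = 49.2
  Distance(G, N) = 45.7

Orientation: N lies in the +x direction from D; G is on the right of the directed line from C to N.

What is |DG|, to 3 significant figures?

23.6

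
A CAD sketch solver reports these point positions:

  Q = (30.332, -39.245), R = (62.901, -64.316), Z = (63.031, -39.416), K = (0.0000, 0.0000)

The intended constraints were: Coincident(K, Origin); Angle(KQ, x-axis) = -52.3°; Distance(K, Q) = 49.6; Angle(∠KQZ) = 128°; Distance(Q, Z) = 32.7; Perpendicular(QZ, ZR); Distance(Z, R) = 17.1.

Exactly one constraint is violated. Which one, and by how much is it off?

Distance(Z, R) = 17.1 — off by 7.80.

K = (0.00, 0.00) ✓; KQ at -52.30° ✓; |KQ| = 49.60 ✓; ∠KQZ = 128.0° ✓; |QZ| = 32.70 ✓; ∠(QZ, ZR) = 90.00° ✓; |ZR| = 24.90 ✗.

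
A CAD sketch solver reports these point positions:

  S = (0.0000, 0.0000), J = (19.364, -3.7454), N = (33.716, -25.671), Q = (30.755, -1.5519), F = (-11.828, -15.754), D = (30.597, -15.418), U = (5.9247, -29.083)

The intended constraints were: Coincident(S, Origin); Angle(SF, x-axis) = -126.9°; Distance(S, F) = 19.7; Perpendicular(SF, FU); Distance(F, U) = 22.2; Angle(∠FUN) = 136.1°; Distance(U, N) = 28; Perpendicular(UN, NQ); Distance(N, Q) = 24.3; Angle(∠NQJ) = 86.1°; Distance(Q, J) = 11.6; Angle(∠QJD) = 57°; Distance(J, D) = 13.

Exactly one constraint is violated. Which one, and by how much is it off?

Distance(J, D) = 13 — off by 3.20.

S = (0.00, 0.00) ✓; SF at -126.9° ✓; |SF| = 19.70 ✓; ∠(SF, FU) = 90.00° ✓; |FU| = 22.20 ✓; ∠FUN = 136.1° ✓; |UN| = 28.00 ✓; ∠(UN, NQ) = 90.00° ✓; |NQ| = 24.30 ✓; ∠NQJ = 86.10° ✓; |QJ| = 11.60 ✓; ∠QJD = 57.00° ✓; |JD| = 16.20 ✗.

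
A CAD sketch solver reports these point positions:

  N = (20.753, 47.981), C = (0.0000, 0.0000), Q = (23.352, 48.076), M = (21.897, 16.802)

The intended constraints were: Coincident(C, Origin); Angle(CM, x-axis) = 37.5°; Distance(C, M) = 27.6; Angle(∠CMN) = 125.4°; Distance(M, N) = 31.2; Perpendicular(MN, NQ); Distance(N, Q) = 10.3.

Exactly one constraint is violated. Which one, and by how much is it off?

Distance(N, Q) = 10.3 — off by 7.70.

C = (0.00, 0.00) ✓; CM at 37.50° ✓; |CM| = 27.60 ✓; ∠CMN = 125.4° ✓; |MN| = 31.20 ✓; ∠(MN, NQ) = 90.01° ✓; |NQ| = 2.601 ✗.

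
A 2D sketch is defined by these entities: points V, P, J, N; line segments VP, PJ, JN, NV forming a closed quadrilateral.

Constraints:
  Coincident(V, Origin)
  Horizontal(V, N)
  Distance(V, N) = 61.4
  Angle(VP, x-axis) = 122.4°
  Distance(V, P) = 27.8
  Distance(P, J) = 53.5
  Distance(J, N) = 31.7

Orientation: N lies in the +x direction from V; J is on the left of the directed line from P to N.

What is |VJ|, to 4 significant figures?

44.42

Checks: |PJ| = 53.50 ✓; |JN| = 31.70 ✓.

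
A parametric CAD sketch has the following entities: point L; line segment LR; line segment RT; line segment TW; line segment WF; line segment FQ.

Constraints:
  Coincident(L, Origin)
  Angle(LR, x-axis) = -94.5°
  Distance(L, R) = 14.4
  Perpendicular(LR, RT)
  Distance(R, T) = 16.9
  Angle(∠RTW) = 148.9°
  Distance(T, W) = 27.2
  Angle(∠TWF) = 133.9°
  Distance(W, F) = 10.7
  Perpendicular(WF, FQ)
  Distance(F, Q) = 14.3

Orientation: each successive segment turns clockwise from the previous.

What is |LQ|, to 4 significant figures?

31.54

L is at the origin; LR runs at -94.5° with length 14.4, so R = (-1.130, -14.36). LR ⟂ RT, so RT runs at 175.5°; with |RT| = 16.9, T = (-17.98, -13.03). ∠RTW = 148.9° gives TW at 144.4° from the x-axis; with |TW| = 27.2, W = (-40.09, 2.804). ∠TWF = 133.9° gives WF at 98.30° from the x-axis; with |WF| = 10.7, F = (-41.64, 13.39). WF ⟂ FQ, so FQ runs at 8.300°; with |FQ| = 14.3, Q = (-27.49, 15.46). Then |LQ| = |Q − L| = 31.54.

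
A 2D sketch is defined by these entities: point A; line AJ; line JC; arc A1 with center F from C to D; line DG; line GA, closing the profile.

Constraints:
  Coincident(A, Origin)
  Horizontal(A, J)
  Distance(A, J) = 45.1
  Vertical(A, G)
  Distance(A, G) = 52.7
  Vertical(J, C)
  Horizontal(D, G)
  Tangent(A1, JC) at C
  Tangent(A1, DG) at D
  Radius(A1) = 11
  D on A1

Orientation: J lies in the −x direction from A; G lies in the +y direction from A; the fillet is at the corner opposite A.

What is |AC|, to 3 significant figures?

61.4

A is at the origin; A and J share the same y with |AJ| = 45.1 and J on the −x side, so J = (-45.1, 0.00). AG is vertical with |AG| = 52.7 and G on the +y side, so G = (0.00, 52.7). The virtual corner opposite A is at (-45.1, 52.7). A1 meets JC tangentially, so FC is at right angles to JC and tangency of A1 to DG means the radius FD is perpendicular to DG, with radius 11.0, so the center F sits 11.0 in from both sides at F = (-34.1, 41.7). That places the tangent points at C = (-45.1, 41.7) on JC and D = (-34.1, 52.7) on DG. Then |AC| = |C − A| = 61.4.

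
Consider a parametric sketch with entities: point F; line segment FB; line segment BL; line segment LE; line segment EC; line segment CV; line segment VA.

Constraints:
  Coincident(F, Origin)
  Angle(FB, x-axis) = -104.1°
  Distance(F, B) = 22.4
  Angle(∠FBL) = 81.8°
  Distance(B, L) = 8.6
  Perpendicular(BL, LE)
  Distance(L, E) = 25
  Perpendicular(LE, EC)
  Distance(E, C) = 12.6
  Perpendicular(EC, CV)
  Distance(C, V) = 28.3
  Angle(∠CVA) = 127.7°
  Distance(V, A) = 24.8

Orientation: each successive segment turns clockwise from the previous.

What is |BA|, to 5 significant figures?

24.188

F is at the origin; FB runs at -104.1° with length 22.4, so B = (-5.4570, -21.725). ∠FBL = 81.8° gives BL at 157.70° from the x-axis; with |BL| = 8.6, L = (-13.414, -18.462). The perpendicularity gives LE at right angles to BL, so LE runs at 67.700°; with |LE| = 25.0, E = (-3.9274, 4.6684). LE ⟂ EC, so EC runs at -22.300°; with |EC| = 12.6, C = (7.7303, -0.11271). The perpendicularity gives CV at right angles to EC, so CV runs at -112.30°; with |CV| = 28.3, V = (-3.0083, -26.296). ∠CVA = 127.7° gives VA at -164.60° from the x-axis; with |VA| = 24.8, A = (-26.918, -32.882). Then |BA| = |A − B| = 24.188.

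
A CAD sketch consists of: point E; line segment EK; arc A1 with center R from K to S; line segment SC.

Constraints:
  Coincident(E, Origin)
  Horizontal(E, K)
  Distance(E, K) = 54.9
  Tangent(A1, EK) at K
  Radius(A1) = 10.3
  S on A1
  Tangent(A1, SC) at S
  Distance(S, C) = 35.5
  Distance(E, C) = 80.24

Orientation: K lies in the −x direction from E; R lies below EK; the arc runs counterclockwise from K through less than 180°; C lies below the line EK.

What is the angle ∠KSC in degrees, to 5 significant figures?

135.70°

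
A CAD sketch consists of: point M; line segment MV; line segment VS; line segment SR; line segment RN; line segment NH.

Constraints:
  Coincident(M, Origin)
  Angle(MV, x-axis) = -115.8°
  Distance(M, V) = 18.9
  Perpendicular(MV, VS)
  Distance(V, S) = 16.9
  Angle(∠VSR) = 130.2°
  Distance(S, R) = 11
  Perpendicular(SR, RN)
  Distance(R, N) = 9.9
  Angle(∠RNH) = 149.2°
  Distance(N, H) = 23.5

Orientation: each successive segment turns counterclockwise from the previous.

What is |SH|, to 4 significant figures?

30.10

SR is perpendicular to RN, so RN runs at 114.0°; with |RN| = 9.9, N = (13.01, -10.85). ∠RNH = 149.2° gives NH at 144.8° from the x-axis; with |NH| = 23.5, H = (-6.191, 2.693). Then |SH| = |H − S| = 30.10.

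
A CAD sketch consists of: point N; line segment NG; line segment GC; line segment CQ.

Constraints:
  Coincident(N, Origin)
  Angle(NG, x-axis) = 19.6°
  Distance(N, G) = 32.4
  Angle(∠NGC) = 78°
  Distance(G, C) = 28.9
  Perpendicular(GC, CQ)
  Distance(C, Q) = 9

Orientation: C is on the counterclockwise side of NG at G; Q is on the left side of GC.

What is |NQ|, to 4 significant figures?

31.72

N is at the origin; NG runs at 19.6° with length 32.4, so G = 32.4·(cos 19.6°, sin 19.6°) = (30.52, 10.87). ∠NGC = 78.0°, so GC runs at 19.6° + (180° − 78.0°) = 121.6° from the x-axis; with |GC| = 28.9, C = G + 28.9·(cos 121.6°, sin 121.6°) = (15.38, 35.48). GC is perpendicular to CQ; with |CQ| = 9.0 on the left of GC, Q = C + 9.0·(-0.8517, -0.5240) = (7.714, 30.77). Then |NQ| = |Q − N| = 31.72.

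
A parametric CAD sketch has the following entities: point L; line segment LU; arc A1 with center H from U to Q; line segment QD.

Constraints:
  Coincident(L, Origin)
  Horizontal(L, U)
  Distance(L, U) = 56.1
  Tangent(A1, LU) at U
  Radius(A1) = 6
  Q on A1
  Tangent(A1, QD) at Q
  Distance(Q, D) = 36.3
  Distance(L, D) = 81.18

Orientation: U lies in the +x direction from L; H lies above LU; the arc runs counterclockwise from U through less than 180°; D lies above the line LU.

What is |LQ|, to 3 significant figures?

62.1

L is at the origin; L and U share the same y with |LU| = 56.1 and U on the +x side, so U = (56.1, 0.00). Tangency of A1 to LU means the radius HU is perpendicular to LU, so H = U + (0, 6) = (56.1, 6.00). Since HQ ⟂ QD (tangency), |HD| = √(6.0² + 36.3²) = 36.8 regardless of where Q sits on A1. So D lies on both circle(L, 81.18) and circle(H, 36.8); the above-LU intersection is D = (70.8, 39.7). Q is the foot of the tangent from D: Q = (61.9, 4.53).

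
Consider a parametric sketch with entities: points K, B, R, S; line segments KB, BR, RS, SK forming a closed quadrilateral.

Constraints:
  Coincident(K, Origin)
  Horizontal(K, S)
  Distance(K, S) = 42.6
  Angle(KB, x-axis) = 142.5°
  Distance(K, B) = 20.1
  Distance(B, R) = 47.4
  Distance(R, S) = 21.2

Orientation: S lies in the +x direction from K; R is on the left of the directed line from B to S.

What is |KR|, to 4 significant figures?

35.87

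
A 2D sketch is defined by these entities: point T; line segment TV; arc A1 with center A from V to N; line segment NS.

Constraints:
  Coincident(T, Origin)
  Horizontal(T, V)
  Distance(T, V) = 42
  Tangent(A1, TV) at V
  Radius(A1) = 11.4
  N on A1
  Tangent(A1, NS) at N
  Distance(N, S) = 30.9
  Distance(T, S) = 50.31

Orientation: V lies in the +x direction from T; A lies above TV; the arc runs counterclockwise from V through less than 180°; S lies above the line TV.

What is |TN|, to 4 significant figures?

53.76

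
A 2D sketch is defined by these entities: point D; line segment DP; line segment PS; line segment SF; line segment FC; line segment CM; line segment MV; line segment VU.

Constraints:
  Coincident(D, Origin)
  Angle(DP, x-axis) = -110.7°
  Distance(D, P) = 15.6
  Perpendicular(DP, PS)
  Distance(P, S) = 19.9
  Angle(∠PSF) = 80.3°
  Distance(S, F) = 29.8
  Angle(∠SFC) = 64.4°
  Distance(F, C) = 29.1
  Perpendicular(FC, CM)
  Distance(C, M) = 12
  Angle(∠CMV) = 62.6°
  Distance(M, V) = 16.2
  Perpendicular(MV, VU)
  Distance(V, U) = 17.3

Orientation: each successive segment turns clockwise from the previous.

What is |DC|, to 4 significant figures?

9.378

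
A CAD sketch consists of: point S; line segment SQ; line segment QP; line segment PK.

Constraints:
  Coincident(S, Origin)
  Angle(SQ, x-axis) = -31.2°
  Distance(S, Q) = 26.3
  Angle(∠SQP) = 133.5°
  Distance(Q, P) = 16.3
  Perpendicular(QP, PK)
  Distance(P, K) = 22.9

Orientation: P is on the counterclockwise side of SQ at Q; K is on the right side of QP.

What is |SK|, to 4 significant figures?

54.27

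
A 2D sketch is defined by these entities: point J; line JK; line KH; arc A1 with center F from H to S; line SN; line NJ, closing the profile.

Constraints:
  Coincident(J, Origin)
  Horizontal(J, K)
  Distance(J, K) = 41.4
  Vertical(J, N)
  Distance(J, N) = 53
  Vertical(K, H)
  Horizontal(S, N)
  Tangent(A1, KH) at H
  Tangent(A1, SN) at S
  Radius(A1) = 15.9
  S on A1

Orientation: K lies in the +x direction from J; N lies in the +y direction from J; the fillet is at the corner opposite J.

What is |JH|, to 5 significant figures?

55.591

The virtual corner opposite J is at (41.400, 53.000). A1 meets KH tangentially, so FH is at right angles to KH and since A1 is tangent to SN there, FS ⟂ SN, with radius 15.9, so the center F sits 15.9 in from both sides at F = (25.500, 37.100). That places the tangent points at H = (41.400, 37.100) on KH and S = (25.500, 53.000) on SN. Then |JH| = |H − J| = 55.591.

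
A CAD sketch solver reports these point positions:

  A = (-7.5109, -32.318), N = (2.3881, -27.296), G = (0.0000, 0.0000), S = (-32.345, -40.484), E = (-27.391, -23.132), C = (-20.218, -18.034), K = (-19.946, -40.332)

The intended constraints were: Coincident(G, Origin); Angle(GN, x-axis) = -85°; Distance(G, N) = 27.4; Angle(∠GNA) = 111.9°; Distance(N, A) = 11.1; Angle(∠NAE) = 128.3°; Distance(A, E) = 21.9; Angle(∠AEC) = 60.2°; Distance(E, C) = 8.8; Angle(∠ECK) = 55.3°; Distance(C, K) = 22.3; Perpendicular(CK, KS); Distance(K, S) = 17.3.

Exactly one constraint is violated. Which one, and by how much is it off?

Distance(K, S) = 17.3 — off by 4.90.

G = (0.00, 0.00) ✓; GN at -85.00° ✓; |GN| = 27.40 ✓; ∠GNA = 111.9° ✓; |NA| = 11.10 ✓; ∠NAE = 128.3° ✓; |AE| = 21.90 ✓; ∠AEC = 60.20° ✓; |EC| = 8.800 ✓; ∠ECK = 55.30° ✓; |CK| = 22.30 ✓; ∠(CK, KS) = 90.00° ✓; |KS| = 12.40 ✗.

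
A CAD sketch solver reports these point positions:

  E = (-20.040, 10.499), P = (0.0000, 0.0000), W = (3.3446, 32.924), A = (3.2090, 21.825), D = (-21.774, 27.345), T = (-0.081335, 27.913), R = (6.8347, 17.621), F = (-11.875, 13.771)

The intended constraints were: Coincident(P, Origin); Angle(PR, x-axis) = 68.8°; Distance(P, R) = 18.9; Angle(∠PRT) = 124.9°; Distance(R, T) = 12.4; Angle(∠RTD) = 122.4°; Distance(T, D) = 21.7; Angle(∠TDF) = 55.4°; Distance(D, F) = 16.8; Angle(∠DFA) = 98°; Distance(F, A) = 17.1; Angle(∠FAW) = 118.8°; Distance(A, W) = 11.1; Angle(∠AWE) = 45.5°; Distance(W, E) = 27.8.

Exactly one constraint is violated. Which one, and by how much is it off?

Distance(W, E) = 27.8 — off by 4.60.

P = (0.00, 0.00) ✓; PR at 68.80° ✓; |PR| = 18.90 ✓; ∠PRT = 124.9° ✓; |RT| = 12.40 ✓; ∠RTD = 122.4° ✓; |TD| = 21.70 ✓; ∠TDF = 55.40° ✓; |DF| = 16.80 ✓; ∠DFA = 98.00° ✓; |FA| = 17.10 ✓; ∠FAW = 118.8° ✓; |AW| = 11.10 ✓; ∠AWE = 45.50° ✓; |WE| = 32.40 ✗.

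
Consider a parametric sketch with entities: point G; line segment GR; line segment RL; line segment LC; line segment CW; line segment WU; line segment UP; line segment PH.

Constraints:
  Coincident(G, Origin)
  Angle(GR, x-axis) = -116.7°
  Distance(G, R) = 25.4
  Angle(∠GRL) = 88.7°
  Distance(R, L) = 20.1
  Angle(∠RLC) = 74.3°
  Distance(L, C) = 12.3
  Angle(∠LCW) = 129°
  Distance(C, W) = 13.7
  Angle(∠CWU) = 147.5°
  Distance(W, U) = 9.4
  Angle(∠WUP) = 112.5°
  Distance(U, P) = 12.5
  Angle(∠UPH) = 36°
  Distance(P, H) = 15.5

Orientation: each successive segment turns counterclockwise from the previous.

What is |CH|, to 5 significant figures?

13.119

G is at the origin; GR runs at -116.7° with length 25.4, so R = (-11.413, -22.692). ∠GRL = 88.7° gives RL at -25.400° from the x-axis; with |RL| = 20.1, L = (6.7443, -31.313). ∠RLC = 74.3° gives LC at 80.300° from the x-axis; with |LC| = 12.3, C = (8.8168, -19.189). ∠LCW = 129.0° gives CW at 131.30° from the x-axis; with |CW| = 13.7, W = (-0.22527, -8.8968). ∠CWU = 147.5° gives WU at 163.80° from the x-axis; with |WU| = 9.4, U = (-9.2520, -6.2742). ∠WUP = 112.5° gives UP at -128.70° from the x-axis; with |UP| = 12.5, P = (-17.068, -16.030). ∠UPH = 36.0° gives PH at 15.300° from the x-axis; with |PH| = 15.5, H = (-2.1169, -11.940). Then |CH| = |H − C| = 13.119.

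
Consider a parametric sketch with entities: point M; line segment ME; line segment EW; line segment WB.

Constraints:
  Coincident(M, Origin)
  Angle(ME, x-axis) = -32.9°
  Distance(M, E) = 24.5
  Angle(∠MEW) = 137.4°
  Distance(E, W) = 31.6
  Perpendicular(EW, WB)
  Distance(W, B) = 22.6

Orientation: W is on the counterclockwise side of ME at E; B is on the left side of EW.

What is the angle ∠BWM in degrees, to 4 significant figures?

71.52°

∠MEW = 137.4°, so EW runs at -32.9° + (180° − 137.4°) = 9.700° from the x-axis; with |EW| = 31.6, W = E + 31.6·(cos 9.700°, sin 9.700°) = (51.72, -7.984). EW ⟂ WB; with |WB| = 22.6 on the left of EW, B = W + 22.6·(-0.1685, 0.9857) = (47.91, 14.29). Then cos ∠BWM = WB·WM / (|WB||WM|), giving 71.52°.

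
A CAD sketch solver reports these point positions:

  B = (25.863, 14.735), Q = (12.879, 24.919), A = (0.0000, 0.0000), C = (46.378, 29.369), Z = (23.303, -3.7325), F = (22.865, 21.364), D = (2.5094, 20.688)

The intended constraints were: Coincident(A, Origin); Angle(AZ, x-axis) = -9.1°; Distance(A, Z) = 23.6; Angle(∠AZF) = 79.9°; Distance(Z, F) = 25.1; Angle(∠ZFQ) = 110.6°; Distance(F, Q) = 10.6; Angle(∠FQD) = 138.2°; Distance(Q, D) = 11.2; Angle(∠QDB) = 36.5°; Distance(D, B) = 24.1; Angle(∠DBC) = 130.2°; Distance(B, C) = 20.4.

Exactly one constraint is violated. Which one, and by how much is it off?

Distance(B, C) = 20.4 — off by 4.80.

A = (0.00, 0.00) ✓; AZ at -9.100° ✓; |AZ| = 23.60 ✓; ∠AZF = 79.90° ✓; |ZF| = 25.10 ✓; ∠ZFQ = 110.6° ✓; |FQ| = 10.60 ✓; ∠FQD = 138.2° ✓; |QD| = 11.20 ✓; ∠QDB = 36.50° ✓; |DB| = 24.10 ✓; ∠DBC = 130.2° ✓; |BC| = 25.20 ✗.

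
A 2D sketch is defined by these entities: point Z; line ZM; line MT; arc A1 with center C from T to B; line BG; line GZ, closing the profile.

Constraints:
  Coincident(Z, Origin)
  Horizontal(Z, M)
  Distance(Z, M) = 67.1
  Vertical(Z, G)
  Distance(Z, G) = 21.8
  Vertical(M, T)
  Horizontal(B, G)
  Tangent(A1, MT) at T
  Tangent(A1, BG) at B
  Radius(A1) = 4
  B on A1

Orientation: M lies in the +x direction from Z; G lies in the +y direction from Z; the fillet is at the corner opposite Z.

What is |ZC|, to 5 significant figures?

65.563

Z is at the origin; Z and M share the same y with |ZM| = 67.1 and M on the +x side, so M = (67.100, 0.0000). ZG is vertical with |ZG| = 21.8 and G on the +y side, so G = (0.0000, 21.800). The virtual corner opposite Z is at (67.100, 21.800). The tangent condition forces CT to be normal to MT and the tangent condition forces CB to be normal to BG, with radius 4.0, so the center C sits 4.0 in from both sides at C = (63.100, 17.800). Then |ZC| = |C − Z| = 65.563.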